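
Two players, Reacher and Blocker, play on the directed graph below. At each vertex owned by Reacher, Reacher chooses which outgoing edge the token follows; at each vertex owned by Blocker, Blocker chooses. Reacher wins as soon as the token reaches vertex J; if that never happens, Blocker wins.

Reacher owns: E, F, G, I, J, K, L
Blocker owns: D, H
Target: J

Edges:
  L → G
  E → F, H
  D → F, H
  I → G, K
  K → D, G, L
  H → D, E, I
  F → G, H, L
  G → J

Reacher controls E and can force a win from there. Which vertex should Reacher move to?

A0 = {J}
A1: add {G} — G (Reacher) has G→J.
A2: add {F, I, K, L} — F (Reacher) has F→G; I (Reacher) has I→G; K (Reacher) has K→G; L (Reacher) has L→G.
A3: add {E} — E (Reacher) has E→F.
A4 = A3; e.g. D (Blocker) can still go to H. Fixed point.
From E, successor F is in the attractor (rank 2); the other successor H is not.

F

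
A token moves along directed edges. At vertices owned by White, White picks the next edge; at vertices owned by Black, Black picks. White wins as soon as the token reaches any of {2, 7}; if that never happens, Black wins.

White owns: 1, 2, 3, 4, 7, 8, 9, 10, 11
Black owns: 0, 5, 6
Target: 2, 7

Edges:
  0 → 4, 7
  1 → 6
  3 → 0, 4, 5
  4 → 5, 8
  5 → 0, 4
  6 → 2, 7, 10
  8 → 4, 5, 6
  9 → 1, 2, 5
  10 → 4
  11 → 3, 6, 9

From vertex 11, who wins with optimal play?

A0 = {2, 7}
A1: add {9} — 9 (White) has 9→2.
A2: add {11} — 11 (White) has 11→9.
A3 = A2; e.g. 0 (Black) can still go to 4. Fixed point.
11 ∈ A2, so White can force the target.

White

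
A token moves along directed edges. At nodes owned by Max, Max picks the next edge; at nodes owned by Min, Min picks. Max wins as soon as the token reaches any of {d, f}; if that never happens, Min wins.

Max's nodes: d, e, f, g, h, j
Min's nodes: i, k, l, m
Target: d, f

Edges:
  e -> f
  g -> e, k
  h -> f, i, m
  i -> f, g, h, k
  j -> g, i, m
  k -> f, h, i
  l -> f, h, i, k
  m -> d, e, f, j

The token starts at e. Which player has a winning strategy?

Max

A0 = {d, f}
A1: add {e, h} — e (Max) has e→f; h (Max) has h→f.
e ∈ A1, so Max can force the target.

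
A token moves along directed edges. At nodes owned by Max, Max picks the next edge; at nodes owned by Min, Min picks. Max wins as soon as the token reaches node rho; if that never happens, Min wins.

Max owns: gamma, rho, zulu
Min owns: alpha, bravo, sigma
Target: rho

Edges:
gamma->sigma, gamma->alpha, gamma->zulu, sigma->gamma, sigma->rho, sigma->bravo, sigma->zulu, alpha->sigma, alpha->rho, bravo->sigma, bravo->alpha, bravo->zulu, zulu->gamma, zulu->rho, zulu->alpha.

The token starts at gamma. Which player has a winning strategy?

Max

A0 = {rho}
A1: add {zulu} — zulu (Max) has zulu→rho.
A2: add {gamma} — gamma (Max) has gamma→zulu.
A3 = A2; e.g. sigma (Min) can still go to bravo. Fixed point.
gamma ∈ A2, so Max can force the target.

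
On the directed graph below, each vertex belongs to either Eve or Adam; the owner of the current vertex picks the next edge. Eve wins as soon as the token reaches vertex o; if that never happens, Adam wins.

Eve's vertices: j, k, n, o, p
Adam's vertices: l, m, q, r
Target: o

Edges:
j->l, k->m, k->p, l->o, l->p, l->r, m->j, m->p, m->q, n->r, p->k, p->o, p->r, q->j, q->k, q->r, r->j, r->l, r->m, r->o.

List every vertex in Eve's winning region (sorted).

k, o, p

A0 = {o}
A1: add {p} — p (Eve) has p→o.
A2: add {k} — k (Eve) has k→p.
A3 = A2; e.g. j (Eve) has no edge into A2. Fixed point.
Eve's winning region = {k, o, p}.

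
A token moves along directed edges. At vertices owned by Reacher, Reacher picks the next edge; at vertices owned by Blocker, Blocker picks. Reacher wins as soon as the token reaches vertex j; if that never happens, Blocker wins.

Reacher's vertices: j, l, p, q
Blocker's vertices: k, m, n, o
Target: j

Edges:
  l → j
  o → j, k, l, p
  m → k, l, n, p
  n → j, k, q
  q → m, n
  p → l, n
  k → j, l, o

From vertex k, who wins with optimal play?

A0 = {j}
A1: add {l} — l (Reacher) has l→j.
A2: add {p} — p (Reacher) has p→l.
A3 = A2; e.g. k (Blocker) can still go to o. Fixed point.
k never enters the attractor, so Blocker can avoid the target forever.

Blocker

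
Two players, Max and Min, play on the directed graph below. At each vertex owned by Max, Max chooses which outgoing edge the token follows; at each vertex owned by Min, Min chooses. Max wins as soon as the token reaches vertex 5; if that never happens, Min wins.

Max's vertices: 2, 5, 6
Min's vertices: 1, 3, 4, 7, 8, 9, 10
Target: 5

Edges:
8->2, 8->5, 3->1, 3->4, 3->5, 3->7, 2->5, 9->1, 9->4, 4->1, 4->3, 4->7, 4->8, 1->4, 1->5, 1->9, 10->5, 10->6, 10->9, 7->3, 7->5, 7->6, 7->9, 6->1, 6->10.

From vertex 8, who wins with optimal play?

Max

A0 = {5}
A1: add {2} — 2 (Max) has 2→5.
A2: add {8} — 8 (Min): all of {2, 5} already in.
A3 = A2; e.g. 1 (Min) can still go to 4. Fixed point.
8 ∈ A2, so Max can force the target.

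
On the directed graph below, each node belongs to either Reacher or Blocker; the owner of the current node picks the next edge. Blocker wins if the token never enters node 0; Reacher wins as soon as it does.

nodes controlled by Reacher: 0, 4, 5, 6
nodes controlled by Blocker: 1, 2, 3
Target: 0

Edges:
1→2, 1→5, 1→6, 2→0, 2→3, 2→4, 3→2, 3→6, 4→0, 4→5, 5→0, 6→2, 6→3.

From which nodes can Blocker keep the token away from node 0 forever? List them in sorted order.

A0 = {0}
A1: add {4, 5} — 4 (Reacher) has 4→0; 5 (Reacher) has 5→0.
A2 = A1; e.g. 1 (Blocker) can still go to 2. Fixed point.
Reacher's attractor = {0, 4, 5}; Blocker avoids the target exactly from the complement.

1, 2, 3, 6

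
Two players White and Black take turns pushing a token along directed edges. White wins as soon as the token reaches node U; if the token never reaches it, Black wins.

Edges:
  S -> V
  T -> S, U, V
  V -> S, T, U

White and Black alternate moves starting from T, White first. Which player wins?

Track states (vertex, player-to-move).
A0 = {(U,White), (U,Black)}
A1: add {(T,White), (V,White)}.
(T,White) ∈ A1 ⇒ White forces the target.

White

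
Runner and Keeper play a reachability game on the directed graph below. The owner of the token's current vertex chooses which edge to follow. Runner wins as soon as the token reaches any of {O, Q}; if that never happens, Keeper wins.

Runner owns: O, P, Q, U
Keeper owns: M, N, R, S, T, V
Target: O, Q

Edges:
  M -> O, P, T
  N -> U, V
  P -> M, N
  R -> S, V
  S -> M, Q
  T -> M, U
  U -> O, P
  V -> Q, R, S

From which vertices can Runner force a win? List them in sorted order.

A0 = {O, Q}
A1: add {U} — U (Runner) has U→O.
A2 = A1; e.g. M (Keeper) can still go to P. Fixed point.
Runner's winning region = {O, Q, U}.

O, Q, U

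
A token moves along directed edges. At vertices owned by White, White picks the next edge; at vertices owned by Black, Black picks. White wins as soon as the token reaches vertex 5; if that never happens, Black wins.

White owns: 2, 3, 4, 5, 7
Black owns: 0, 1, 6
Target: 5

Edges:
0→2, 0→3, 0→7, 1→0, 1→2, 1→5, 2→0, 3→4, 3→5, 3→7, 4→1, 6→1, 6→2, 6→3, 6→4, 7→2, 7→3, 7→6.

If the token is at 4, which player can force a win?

Black

A0 = {5}
A1: add {3} — 3 (White) has 3→5.
A2: add {7} — 7 (White) has 7→3.
A3 = A2; e.g. 0 (Black) can still go to 2. Fixed point.
4 never enters the attractor, so Black can avoid the target forever.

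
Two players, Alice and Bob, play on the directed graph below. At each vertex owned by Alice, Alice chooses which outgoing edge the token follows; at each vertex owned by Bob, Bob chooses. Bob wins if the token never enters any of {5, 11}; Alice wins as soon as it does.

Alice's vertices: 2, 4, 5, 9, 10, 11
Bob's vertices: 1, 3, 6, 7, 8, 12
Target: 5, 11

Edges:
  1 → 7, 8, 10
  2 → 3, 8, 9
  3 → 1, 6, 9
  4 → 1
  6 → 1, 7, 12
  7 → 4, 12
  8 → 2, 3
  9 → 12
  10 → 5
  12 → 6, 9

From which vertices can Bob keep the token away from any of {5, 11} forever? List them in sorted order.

A0 = {5, 11}
A1: add {10} — 10 (Alice) has 10→5.
A2 = A1; e.g. 1 (Bob) can still go to 7. Fixed point.
Alice's attractor = {5, 10, 11}; Bob avoids the target exactly from the complement.

1, 2, 3, 4, 6, 7, 8, 9, 12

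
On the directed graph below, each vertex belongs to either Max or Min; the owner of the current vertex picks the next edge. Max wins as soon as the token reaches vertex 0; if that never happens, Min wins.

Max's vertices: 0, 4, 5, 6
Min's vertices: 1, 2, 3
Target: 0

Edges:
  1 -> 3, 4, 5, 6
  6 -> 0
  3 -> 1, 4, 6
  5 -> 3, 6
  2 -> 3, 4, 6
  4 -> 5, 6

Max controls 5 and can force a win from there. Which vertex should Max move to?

6

A0 = {0}
A1: add {6} — 6 (Max) has 6→0.
A2: add {4, 5} — 4 (Max) has 4→6; 5 (Max) has 5→6.
A3 = A2; e.g. 1 (Min) can still go to 3. Fixed point.
From 5, successor 6 is in the attractor (rank 1); the other successor 3 is not.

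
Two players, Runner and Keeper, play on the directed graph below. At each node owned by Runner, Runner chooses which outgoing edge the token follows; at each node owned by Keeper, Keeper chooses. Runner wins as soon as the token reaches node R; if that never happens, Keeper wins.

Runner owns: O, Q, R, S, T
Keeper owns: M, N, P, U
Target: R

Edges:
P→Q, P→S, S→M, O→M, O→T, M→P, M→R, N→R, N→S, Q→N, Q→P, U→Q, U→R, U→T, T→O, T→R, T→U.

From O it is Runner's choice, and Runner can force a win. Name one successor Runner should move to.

A0 = {R}
A1: add {T} — T (Runner) has T→R.
A2: add {O} — O (Runner) has O→T.
A3 = A2; e.g. M (Keeper) can still go to P. Fixed point.
From O, successor T is in the attractor (rank 1); the other successor M is not.

T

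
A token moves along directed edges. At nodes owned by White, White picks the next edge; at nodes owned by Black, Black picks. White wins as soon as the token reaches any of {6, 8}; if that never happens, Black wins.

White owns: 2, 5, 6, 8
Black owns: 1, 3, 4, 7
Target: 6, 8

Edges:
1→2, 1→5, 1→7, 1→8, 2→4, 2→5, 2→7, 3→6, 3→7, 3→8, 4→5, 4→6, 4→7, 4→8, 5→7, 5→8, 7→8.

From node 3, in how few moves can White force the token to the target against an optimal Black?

2

A0 = {6, 8}
A1: add {5, 7} — 5 (White) has 5→8; 7 (Black): all of {8} already in.
A2: add {2, 3, 4} — 2 (White) has 2→5; 3 (Black): all of {6, 7, 8} already in; 4 (Black): all of {5, 6, 7, 8} already in.
3 enters the attractor at level 2, so White can force the target in 2 moves from there.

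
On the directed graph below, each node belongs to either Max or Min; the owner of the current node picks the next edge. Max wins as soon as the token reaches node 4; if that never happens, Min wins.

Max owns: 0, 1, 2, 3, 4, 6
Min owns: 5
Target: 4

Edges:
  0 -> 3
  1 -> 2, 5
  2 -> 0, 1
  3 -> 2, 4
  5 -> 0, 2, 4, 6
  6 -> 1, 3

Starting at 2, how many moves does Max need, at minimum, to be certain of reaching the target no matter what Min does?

A0 = {4}
A1: add {3} — 3 (Max) has 3→4.
A2: add {0, 6} — 0 (Max) has 0→3; 6 (Max) has 6→3.
A3: add {2} — 2 (Max) has 2→0.
2 enters the attractor at level 3, so Max can force the target in 3 moves from there.

3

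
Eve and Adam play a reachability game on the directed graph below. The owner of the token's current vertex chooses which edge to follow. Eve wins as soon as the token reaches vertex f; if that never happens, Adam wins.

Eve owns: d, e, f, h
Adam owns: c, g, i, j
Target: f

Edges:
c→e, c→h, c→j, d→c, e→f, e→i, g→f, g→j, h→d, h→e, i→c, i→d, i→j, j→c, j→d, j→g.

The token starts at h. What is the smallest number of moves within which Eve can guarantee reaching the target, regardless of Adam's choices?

A0 = {f}
A1: add {e} — e (Eve) has e→f.
A2: add {h} — h (Eve) has h→e.
A3 = A2; e.g. c (Adam) can still go to j. Fixed point.
h enters the attractor at level 2, so Eve can force the target in 2 moves from there.

2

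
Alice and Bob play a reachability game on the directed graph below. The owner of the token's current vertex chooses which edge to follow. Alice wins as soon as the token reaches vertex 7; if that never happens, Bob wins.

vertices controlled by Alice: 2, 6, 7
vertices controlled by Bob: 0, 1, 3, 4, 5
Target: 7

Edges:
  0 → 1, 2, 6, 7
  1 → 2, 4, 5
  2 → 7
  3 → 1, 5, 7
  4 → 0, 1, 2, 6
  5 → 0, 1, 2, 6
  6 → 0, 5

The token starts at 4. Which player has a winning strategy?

Bob

A0 = {7}
A1: add {2} — 2 (Alice) has 2→7.
A2 = A1; e.g. 0 (Bob) can still go to 1. Fixed point.
4 never enters the attractor, so Bob can avoid the target forever.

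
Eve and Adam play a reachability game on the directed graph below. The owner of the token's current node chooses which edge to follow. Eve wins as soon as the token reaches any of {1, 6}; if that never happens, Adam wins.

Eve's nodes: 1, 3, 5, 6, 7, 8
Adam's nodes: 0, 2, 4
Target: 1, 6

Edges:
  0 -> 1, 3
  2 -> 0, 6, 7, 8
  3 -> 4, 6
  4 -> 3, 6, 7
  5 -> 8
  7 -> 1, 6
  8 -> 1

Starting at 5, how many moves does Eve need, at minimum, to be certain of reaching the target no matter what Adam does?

2

A0 = {1, 6}
A1: add {3, 7, 8} — 3 (Eve) has 3→6; 7 (Eve) has 7→1; 8 (Eve) has 8→1.
A2: add {0, 4, 5} — 0 (Adam): all of {1, 3} already in; 4 (Adam): all of {3, 6, 7} already in; 5 (Eve) has 5→8.
5 enters the attractor at level 2, so Eve can force the target in 2 moves from there.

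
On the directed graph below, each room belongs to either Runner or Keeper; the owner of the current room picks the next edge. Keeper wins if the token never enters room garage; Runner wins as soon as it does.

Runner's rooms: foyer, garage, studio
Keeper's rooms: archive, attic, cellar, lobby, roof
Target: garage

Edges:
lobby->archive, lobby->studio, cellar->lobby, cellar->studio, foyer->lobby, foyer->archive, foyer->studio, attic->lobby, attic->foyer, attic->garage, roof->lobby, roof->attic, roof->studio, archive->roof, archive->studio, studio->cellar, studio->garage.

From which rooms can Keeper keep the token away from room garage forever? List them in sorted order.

A0 = {garage}
A1: add {studio} — studio (Runner) has studio→garage.
A2: add {foyer} — foyer (Runner) has foyer→studio.
A3 = A2; e.g. lobby (Keeper) can still go to archive. Fixed point.
Runner's attractor = {foyer, garage, studio}; Keeper avoids the target exactly from the complement.

archive, attic, cellar, lobby, roof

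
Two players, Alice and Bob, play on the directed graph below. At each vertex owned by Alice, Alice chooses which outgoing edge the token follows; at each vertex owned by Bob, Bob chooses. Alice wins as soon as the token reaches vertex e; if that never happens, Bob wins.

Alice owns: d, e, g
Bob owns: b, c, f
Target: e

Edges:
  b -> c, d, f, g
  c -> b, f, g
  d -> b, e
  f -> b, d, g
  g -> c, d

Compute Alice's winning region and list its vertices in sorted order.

d, e, g

A0 = {e}
A1: add {d} — d (Alice) has d→e.
A2: add {g} — g (Alice) has g→d.
A3 = A2; e.g. b (Bob) can still go to c. Fixed point.
Alice's winning region = {d, e, g}.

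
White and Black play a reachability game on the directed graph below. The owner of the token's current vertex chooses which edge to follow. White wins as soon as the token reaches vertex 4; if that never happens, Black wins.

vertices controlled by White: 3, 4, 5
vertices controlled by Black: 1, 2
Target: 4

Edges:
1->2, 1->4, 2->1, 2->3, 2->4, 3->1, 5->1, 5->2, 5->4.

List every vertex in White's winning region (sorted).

A0 = {4}
A1: add {5} — 5 (White) has 5→4.
A2 = A1; e.g. 1 (Black) can still go to 2. Fixed point.
White's winning region = {4, 5}.

4, 5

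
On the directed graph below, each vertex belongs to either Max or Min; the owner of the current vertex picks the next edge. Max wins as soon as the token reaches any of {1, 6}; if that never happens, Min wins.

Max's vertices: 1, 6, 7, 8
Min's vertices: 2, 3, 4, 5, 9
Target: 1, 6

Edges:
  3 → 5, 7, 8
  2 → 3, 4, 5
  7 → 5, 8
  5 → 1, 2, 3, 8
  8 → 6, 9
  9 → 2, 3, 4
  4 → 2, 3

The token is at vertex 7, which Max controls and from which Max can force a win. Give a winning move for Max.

A0 = {1, 6}
A1: add {8} — 8 (Max) has 8→6.
A2: add {7} — 7 (Max) has 7→8.
A3 = A2; e.g. 2 (Min) can still go to 3. Fixed point.
From 7, successor 8 is in the attractor (rank 1); the other successor 5 is not.

8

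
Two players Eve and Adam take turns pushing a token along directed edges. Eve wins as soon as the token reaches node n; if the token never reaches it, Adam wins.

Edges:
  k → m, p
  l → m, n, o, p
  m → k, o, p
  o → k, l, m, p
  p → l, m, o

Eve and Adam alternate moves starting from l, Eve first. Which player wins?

Track states (vertex, player-to-move).
A0 = {(n,Eve), (n,Adam)}
A1: add {(l,Eve)}.
(l,Eve) ∈ A1 ⇒ Eve forces the target.

Eve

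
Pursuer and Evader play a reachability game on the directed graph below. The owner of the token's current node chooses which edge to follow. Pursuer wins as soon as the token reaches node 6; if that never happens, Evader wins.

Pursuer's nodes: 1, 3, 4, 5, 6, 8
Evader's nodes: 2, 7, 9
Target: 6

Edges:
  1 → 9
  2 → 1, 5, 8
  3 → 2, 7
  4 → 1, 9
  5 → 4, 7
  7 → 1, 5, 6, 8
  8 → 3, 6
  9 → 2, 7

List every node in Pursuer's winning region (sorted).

A0 = {6}
A1: add {8} — 8 (Pursuer) has 8→6.
A2 = A1; e.g. 1 (Pursuer) has no edge into A1. Fixed point.
Pursuer's winning region = {6, 8}.

6, 8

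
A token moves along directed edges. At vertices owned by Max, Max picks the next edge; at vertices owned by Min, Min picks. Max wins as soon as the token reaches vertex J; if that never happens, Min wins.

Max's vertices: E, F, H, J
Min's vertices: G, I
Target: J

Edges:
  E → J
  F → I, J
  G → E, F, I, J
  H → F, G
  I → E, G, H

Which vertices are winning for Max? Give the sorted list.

E, F, H, J

A0 = {J}
A1: add {E, F} — E (Max) has E→J; F (Max) has F→J.
A2: add {H} — H (Max) has H→F.
A3 = A2; e.g. G (Min) can still go to I. Fixed point.
Max's winning region = {E, F, H, J}.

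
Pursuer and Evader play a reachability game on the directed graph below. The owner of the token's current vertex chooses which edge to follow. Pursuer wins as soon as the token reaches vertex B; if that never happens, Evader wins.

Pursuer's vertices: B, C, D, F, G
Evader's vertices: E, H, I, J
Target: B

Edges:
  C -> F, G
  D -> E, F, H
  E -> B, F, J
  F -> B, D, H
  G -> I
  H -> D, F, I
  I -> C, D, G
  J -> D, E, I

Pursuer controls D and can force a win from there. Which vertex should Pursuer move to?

F

A0 = {B}
A1: add {F} — F (Pursuer) has F→B.
A2: add {C, D} — C (Pursuer) has C→F; D (Pursuer) has D→F.
A3 = A2; e.g. E (Evader) can still go to J. Fixed point.
From D, successor F is in the attractor (rank 1); the other successors E, H are not.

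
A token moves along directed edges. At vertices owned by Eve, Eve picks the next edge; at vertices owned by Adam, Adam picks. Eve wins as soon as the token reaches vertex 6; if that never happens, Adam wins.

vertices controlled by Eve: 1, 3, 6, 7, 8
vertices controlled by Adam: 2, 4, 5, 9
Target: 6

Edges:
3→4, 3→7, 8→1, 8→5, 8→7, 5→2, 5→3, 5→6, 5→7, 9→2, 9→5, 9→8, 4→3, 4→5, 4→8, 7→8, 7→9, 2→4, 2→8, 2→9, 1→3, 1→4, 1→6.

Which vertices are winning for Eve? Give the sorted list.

1, 3, 6, 7, 8

A0 = {6}
A1: add {1} — 1 (Eve) has 1→6.
A2: add {8} — 8 (Eve) has 8→1.
A3: add {7} — 7 (Eve) has 7→8.
A4: add {3} — 3 (Eve) has 3→7.
A5 = A4; e.g. 2 (Adam) can still go to 4. Fixed point.
Eve's winning region = {1, 3, 6, 7, 8}.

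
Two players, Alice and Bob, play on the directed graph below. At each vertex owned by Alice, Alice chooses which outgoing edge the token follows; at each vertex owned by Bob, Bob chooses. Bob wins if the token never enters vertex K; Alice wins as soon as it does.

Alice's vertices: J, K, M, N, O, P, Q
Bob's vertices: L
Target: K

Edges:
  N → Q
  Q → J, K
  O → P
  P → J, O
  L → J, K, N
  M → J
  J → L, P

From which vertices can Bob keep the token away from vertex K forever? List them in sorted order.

A0 = {K}
A1: add {Q} — Q (Alice) has Q→K.
A2: add {N} — N (Alice) has N→Q.
A3 = A2; e.g. J (Alice) has no edge into A2. Fixed point.
Alice's attractor = {K, N, Q}; Bob avoids the target exactly from the complement.

J, L, M, O, P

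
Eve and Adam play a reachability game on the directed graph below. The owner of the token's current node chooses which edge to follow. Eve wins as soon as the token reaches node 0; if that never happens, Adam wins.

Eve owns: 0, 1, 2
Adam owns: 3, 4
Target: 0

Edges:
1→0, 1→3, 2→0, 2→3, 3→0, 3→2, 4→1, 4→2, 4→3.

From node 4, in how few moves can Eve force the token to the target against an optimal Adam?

A0 = {0}
A1: add {1, 2} — 1 (Eve) has 1→0; 2 (Eve) has 2→0.
A2: add {3} — 3 (Adam): all of {0, 2} already in.
A3: add {4} — 4 (Adam): all of {1, 2, 3} already in.
A3 = all vertices. Fixed point.
4 enters the attractor at level 3, so Eve can force the target in 3 moves from there.

3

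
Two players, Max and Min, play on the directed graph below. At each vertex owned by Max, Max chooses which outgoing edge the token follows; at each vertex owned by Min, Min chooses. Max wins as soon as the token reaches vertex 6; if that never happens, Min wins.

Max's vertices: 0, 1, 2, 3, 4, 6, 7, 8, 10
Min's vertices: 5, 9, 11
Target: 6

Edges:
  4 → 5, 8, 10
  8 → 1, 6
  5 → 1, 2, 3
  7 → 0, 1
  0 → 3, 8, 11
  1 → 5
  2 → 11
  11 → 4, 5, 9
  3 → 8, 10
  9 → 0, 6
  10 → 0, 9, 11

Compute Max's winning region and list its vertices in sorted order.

0, 3, 4, 6, 7, 8, 9, 10

A0 = {6}
A1: add {8} — 8 (Max) has 8→6.
A2: add {0, 3, 4} — 0 (Max) has 0→8; 3 (Max) has 3→8; 4 (Max) has 4→8.
A3: add {7, 9, 10} — 7 (Max) has 7→0; 9 (Min): all of {0, 6} already in; 10 (Max) has 10→0.
A4 = A3; e.g. 1 (Max) has no edge into A3. Fixed point.
Max's winning region = {0, 3, 4, 6, 7, 8, 9, 10}.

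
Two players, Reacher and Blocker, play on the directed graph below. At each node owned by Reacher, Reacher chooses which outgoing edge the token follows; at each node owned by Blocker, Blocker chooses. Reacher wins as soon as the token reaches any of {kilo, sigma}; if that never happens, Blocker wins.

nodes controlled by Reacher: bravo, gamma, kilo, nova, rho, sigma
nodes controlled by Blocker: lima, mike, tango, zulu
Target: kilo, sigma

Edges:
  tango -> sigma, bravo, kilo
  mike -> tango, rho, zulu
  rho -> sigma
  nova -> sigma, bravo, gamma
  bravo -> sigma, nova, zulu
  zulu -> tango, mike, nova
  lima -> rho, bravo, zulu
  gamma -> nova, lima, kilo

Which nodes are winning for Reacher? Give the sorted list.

A0 = {kilo, sigma}
A1: add {bravo, gamma, nova, rho} — rho (Reacher) has rho→sigma; nova (Reacher) has nova→sigma; bravo (Reacher) has bravo→sigma; gamma (Reacher) has gamma→kilo.
A2: add {tango} — tango (Blocker): all of {sigma, bravo, kilo} already in.
A3 = A2; e.g. mike (Blocker) can still go to zulu. Fixed point.
Reacher's winning region = {bravo, gamma, kilo, nova, rho, sigma, tango}.

bravo, gamma, kilo, nova, rho, sigma, tango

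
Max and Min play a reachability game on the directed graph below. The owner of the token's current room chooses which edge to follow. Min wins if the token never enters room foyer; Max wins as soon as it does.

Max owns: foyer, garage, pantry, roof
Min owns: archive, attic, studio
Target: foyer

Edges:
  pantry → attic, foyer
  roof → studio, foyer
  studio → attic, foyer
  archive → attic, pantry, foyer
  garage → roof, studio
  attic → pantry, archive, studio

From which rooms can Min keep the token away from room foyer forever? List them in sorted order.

A0 = {foyer}
A1: add {pantry, roof} — pantry (Max) has pantry→foyer; roof (Max) has roof→foyer.
A2: add {garage} — garage (Max) has garage→roof.
A3 = A2; e.g. attic (Min) can still go to archive. Fixed point.
Max's attractor = {foyer, garage, pantry, roof}; Min avoids the target exactly from the complement.

archive, attic, studio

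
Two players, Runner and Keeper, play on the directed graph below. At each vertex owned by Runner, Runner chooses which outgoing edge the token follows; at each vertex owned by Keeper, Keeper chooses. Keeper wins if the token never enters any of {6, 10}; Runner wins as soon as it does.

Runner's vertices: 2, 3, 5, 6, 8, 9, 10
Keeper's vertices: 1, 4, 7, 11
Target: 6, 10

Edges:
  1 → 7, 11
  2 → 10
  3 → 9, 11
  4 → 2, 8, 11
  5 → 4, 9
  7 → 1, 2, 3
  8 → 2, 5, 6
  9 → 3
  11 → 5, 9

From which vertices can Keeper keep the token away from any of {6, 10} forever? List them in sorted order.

A0 = {6, 10}
A1: add {2, 8} — 2 (Runner) has 2→10; 8 (Runner) has 8→6.
A2 = A1; e.g. 1 (Keeper) can still go to 7. Fixed point.
Runner's attractor = {2, 6, 8, 10}; Keeper avoids the target exactly from the complement.

1, 3, 4, 5, 7, 9, 11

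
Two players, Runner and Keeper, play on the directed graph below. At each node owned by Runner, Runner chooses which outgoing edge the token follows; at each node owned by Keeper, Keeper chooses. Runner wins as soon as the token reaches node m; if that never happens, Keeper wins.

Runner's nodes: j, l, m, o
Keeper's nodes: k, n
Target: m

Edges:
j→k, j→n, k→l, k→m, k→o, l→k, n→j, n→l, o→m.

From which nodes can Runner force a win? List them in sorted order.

m, o

A0 = {m}
A1: add {o} — o (Runner) has o→m.
A2 = A1; e.g. j (Runner) has no edge into A1. Fixed point.
Runner's winning region = {m, o}.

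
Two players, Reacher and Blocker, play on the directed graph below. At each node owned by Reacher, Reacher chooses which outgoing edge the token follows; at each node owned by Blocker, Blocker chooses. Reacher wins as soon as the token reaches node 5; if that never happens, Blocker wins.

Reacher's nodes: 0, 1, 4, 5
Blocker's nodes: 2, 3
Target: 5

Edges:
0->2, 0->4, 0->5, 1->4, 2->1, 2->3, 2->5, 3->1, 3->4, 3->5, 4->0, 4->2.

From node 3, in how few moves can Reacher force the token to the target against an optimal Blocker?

4

A0 = {5}
A1: add {0} — 0 (Reacher) has 0→5.
A2: add {4} — 4 (Reacher) has 4→0.
A3: add {1} — 1 (Reacher) has 1→4.
A4: add {3} — 3 (Blocker): all of {1, 4, 5} already in.
3 enters the attractor at level 4, so Reacher can force the target in 4 moves from there.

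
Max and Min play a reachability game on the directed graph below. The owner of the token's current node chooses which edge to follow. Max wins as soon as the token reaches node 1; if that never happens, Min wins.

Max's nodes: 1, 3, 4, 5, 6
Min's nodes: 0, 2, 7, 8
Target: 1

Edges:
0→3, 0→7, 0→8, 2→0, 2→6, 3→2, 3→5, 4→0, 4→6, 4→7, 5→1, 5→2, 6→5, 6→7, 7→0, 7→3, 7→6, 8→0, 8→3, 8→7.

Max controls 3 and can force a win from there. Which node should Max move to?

5

A0 = {1}
A1: add {5} — 5 (Max) has 5→1.
A2: add {3, 6} — 3 (Max) has 3→5; 6 (Max) has 6→5.
A3: add {4} — 4 (Max) has 4→6.
A4 = A3; e.g. 0 (Min) can still go to 7. Fixed point.
From 3, successor 5 is in the attractor (rank 1); the other successor 2 is not.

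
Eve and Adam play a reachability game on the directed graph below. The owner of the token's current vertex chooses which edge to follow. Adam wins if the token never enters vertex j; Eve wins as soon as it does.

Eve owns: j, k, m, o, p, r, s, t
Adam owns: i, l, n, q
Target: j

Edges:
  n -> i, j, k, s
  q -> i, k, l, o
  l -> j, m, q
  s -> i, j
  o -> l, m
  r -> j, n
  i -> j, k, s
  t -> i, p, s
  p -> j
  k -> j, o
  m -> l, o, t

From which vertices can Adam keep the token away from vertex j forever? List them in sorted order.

l, q

A0 = {j}
A1: add {k, p, r, s} — k (Eve) has k→j; p (Eve) has p→j; r (Eve) has r→j; s (Eve) has s→j.
A2: add {i, t} — i (Adam): all of {j, k, s} already in; t (Eve) has t→p.
A3: add {m, n} — m (Eve) has m→t; n (Adam): all of {i, j, k, s} already in.
A4: add {o} — o (Eve) has o→m.
A5 = A4; e.g. l (Adam) can still go to q. Fixed point.
Eve's attractor = {i, j, k, m, n, o, p, r, s, t}; Adam avoids the target exactly from the complement.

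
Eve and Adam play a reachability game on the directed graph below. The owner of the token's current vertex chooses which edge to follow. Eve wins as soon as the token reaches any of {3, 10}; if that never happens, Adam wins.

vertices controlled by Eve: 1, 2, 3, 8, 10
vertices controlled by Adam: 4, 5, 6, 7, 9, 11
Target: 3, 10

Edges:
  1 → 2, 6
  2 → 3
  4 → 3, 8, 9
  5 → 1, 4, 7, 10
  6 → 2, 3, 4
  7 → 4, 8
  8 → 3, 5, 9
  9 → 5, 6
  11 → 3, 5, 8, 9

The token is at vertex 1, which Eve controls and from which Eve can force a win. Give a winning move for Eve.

2

A0 = {3, 10}
A1: add {2, 8} — 2 (Eve) has 2→3; 8 (Eve) has 8→3.
A2: add {1} — 1 (Eve) has 1→2.
A3 = A2; e.g. 4 (Adam) can still go to 9. Fixed point.
From 1, successor 2 is in the attractor (rank 1); the other successor 6 is not.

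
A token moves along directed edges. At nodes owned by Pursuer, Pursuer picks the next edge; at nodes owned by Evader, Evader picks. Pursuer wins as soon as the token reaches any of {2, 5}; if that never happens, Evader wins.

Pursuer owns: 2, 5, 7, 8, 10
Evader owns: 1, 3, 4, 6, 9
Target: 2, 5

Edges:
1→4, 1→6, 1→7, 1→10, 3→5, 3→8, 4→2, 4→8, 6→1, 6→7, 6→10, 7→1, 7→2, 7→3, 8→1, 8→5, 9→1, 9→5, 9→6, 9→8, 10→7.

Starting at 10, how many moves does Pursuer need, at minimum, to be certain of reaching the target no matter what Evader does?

2

A0 = {2, 5}
A1: add {7, 8} — 7 (Pursuer) has 7→2; 8 (Pursuer) has 8→5.
A2: add {3, 4, 10} — 3 (Evader): all of {5, 8} already in; 4 (Evader): all of {2, 8} already in; 10 (Pursuer) has 10→7.
A3 = A2; e.g. 1 (Evader) can still go to 6. Fixed point.
10 enters the attractor at level 2, so Pursuer can force the target in 2 moves from there.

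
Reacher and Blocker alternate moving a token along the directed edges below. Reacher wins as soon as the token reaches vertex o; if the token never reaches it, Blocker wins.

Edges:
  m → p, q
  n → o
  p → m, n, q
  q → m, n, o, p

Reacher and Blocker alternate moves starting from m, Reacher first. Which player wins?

Blocker

Track states (vertex, player-to-move).
A0 = {(o,Reacher), (o,Blocker)}
A1: add {(n,Reacher), (n,Blocker), (q,Reacher)}.
A2: add {(p,Reacher)}.
A3: add {(m,Blocker)}.
A4 = A3; e.g. (m,Reacher) stays out. (m,Reacher) never enters ⇒ Blocker avoids the target.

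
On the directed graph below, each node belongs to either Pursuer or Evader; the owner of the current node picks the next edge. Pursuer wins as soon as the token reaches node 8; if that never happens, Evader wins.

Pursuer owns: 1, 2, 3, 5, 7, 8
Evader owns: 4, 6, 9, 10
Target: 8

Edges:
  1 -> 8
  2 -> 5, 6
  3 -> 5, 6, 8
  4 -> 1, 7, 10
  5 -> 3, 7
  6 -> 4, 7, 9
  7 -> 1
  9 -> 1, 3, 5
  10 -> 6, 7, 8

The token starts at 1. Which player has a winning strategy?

Pursuer

A0 = {8}
A1: add {1, 3} — 1 (Pursuer) has 1→8; 3 (Pursuer) has 3→8.
1 ∈ A1, so Pursuer can force the target.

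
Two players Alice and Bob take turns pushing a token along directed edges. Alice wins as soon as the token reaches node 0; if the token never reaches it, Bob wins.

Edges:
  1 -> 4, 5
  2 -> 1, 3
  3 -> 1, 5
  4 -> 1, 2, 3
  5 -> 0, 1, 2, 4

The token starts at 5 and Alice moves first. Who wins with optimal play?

Alice

Track states (vertex, player-to-move).
A0 = {(0,Alice), (0,Bob)}
A1: add {(5,Alice)}.
(5,Alice) ∈ A1 ⇒ Alice forces the target.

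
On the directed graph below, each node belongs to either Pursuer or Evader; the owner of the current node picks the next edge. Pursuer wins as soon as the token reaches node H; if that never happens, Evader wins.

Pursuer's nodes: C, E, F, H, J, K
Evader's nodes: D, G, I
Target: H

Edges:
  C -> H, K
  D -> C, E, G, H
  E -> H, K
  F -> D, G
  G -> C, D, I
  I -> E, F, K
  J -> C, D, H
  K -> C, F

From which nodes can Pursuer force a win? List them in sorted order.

C, E, H, J, K

A0 = {H}
A1: add {C, E, J} — C (Pursuer) has C→H; E (Pursuer) has E→H; J (Pursuer) has J→H.
A2: add {K} — K (Pursuer) has K→C.
A3 = A2; e.g. D (Evader) can still go to G. Fixed point.
Pursuer's winning region = {C, E, H, J, K}.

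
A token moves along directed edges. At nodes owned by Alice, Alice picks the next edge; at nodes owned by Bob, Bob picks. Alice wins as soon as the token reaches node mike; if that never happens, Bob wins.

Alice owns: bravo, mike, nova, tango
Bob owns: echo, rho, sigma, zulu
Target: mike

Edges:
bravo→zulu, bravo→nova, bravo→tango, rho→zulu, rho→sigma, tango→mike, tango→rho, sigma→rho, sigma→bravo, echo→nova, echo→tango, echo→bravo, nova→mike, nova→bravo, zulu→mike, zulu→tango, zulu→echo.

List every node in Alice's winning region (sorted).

bravo, echo, mike, nova, tango, zulu

A0 = {mike}
A1: add {nova, tango} — nova (Alice) has nova→mike; tango (Alice) has tango→mike.
A2: add {bravo} — bravo (Alice) has bravo→nova.
A3: add {echo} — echo (Bob): all of {nova, tango, bravo} already in.
A4: add {zulu} — zulu (Bob): all of {mike, tango, echo} already in.
A5 = A4; e.g. rho (Bob) can still go to sigma. Fixed point.
Alice's winning region = {bravo, echo, mike, nova, tango, zulu}.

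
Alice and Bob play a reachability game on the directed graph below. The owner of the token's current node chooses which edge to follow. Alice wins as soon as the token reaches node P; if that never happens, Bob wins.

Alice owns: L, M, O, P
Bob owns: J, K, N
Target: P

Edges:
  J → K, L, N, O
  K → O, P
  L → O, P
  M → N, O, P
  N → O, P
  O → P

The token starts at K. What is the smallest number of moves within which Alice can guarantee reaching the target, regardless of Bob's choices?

A0 = {P}
A1: add {L, M, O} — L (Alice) has L→P; M (Alice) has M→P; O (Alice) has O→P.
A2: add {K, N} — K (Bob): all of {O, P} already in; N (Bob): all of {O, P} already in.
K enters the attractor at level 2, so Alice can force the target in 2 moves from there.

2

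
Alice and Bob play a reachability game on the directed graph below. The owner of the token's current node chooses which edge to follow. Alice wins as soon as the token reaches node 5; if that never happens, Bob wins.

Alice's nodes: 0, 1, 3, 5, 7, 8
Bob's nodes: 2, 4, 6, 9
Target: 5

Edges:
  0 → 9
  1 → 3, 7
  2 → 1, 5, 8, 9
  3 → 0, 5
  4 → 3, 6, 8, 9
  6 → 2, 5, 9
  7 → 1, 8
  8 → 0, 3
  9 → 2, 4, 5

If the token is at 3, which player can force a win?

A0 = {5}
A1: add {3} — 3 (Alice) has 3→5.
3 ∈ A1, so Alice can force the target.

Alice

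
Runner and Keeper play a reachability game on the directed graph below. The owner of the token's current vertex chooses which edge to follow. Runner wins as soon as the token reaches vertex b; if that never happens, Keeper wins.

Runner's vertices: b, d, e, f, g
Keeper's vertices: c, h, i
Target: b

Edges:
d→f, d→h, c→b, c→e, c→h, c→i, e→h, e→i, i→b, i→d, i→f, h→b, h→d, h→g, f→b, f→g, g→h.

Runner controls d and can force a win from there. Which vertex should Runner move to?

f

A0 = {b}
A1: add {f} — f (Runner) has f→b.
A2: add {d} — d (Runner) has d→f.
A3: add {i} — i (Keeper): all of {b, d, f} already in.
A4: add {e} — e (Runner) has e→i.
A5 = A4; e.g. c (Keeper) can still go to h. Fixed point.
From d, successor f is in the attractor (rank 1); the other successor h is not.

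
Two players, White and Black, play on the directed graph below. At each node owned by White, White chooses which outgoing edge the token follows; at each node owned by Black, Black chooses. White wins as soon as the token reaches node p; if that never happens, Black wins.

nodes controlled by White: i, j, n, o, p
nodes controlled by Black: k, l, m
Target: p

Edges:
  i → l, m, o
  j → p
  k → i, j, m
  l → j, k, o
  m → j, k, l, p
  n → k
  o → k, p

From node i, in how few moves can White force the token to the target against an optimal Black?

2

A0 = {p}
A1: add {j, o} — j (White) has j→p; o (White) has o→p.
A2: add {i} — i (White) has i→o.
A3 = A2; e.g. k (Black) can still go to m. Fixed point.
i enters the attractor at level 2, so White can force the target in 2 moves from there.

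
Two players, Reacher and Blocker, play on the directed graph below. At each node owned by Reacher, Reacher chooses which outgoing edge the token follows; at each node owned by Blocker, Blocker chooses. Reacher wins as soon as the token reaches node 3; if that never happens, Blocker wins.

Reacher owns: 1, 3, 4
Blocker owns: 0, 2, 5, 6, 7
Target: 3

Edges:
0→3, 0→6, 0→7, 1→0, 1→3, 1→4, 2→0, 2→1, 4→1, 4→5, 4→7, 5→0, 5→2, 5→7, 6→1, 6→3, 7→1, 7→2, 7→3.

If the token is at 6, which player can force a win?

Reacher

A0 = {3}
A1: add {1} — 1 (Reacher) has 1→3.
A2: add {4, 6} — 4 (Reacher) has 4→1; 6 (Blocker): all of {1, 3} already in.
A3 = A2; e.g. 0 (Blocker) can still go to 7. Fixed point.
6 ∈ A2, so Reacher can force the target.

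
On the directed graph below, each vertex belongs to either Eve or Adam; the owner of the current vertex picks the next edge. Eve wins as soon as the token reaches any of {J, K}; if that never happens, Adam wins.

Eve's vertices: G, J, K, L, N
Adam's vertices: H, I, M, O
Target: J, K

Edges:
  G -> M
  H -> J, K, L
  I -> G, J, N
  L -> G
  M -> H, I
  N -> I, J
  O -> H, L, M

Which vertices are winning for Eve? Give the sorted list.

A0 = {J, K}
A1: add {N} — N (Eve) has N→J.
A2 = A1; e.g. G (Eve) has no edge into A1. Fixed point.
Eve's winning region = {J, K, N}.

J, K, N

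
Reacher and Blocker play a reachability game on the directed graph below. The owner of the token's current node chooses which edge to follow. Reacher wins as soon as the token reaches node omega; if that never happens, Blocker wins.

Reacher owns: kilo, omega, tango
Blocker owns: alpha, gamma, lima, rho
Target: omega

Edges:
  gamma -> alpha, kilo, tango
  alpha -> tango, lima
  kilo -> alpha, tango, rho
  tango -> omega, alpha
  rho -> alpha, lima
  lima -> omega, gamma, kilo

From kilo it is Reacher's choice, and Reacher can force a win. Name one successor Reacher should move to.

A0 = {omega}
A1: add {tango} — tango (Reacher) has tango→omega.
A2: add {kilo} — kilo (Reacher) has kilo→tango.
A3 = A2; e.g. gamma (Blocker) can still go to alpha. Fixed point.
From kilo, successor tango is in the attractor (rank 1); the other successors alpha, rho are not.

tango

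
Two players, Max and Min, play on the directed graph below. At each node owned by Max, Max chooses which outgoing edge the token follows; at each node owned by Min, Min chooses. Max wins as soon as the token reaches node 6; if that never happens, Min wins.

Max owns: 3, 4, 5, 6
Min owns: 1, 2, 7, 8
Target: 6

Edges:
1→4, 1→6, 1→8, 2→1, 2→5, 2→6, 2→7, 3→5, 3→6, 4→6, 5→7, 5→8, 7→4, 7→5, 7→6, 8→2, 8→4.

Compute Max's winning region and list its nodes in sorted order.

A0 = {6}
A1: add {3, 4} — 3 (Max) has 3→6; 4 (Max) has 4→6.
A2 = A1; e.g. 1 (Min) can still go to 8. Fixed point.
Max's winning region = {3, 4, 6}.

3, 4, 6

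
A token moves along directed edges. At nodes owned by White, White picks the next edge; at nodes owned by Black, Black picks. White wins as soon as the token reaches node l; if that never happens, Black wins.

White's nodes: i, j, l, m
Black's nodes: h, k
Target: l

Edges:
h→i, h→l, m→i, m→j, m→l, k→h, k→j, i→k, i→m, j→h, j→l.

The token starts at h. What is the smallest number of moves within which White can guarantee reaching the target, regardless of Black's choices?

3

A0 = {l}
A1: add {j, m} — j (White) has j→l; m (White) has m→l.
A2: add {i} — i (White) has i→m.
A3: add {h} — h (Black): all of {i, l} already in.
h enters the attractor at level 3, so White can force the target in 3 moves from there.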